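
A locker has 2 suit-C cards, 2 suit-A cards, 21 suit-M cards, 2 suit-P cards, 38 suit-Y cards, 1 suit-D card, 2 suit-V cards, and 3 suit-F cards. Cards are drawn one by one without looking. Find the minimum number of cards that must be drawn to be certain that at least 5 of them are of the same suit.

21

An adversary could hand out at most 4 cards per suit (6 suits run out sooner): 2 + 2 + 4 + 2 + 4 + 1 + 2 + 3 = 20 cards and still no suit has 5.
Pigeonhole: one more card lands in a suit already at 4, so 21 draws are enough and 20 are not.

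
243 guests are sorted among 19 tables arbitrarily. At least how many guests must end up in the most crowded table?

By pigeonhole, the 19 tables are the holes and the 243 guests are the pigeons.
If every table held at most 12 guests, the total would be at most 19 × 12 = 228, which is less than 243.
So some table holds at least ⌈243/19⌉ = 13 guests.

13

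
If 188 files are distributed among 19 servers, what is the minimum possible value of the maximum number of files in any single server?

10

By pigeonhole, the 19 servers are the holes and the 188 files are the pigeons.
If every server held at most 9 files, the total would be at most 19 × 9 = 171, which is less than 188.
So some server holds at least ⌈188/19⌉ = 10 files.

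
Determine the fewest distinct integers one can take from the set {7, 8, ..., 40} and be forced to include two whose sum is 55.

22

Two chosen integers sum to 55 exactly when both halves of some pair {x, 55−x} with 15 ≤ x ≤ 55−x ≤ 40 are chosen — 13 such pairs.
The remaining 8 elements (those with no distinct partner in range) can never complete a 55-sum, so the worst case takes all of them and one from each pair: 8 + 13 = 21.
The 22nd integer has to be the second member of some pair, so 21 + 1 = 22.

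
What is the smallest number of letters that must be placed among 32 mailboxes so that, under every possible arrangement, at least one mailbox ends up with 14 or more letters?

417

With 416 letters one could put exactly 13 in each of the 32 mailboxes, and no mailbox would reach 14.
One more letter must land in a mailbox that already has 13, giving it 14.
So 32 × 13 + 1 = 417 letters are required.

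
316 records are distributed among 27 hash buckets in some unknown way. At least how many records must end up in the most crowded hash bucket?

By the pigeonhole principle, the 27 hash buckets are the holes and the 316 records are the pigeons.
If every hash bucket held at most 11 records, the total would be at most 27 × 11 = 297, which is less than 316.
So some hash bucket holds at least ⌈316/27⌉ = 12 records.

12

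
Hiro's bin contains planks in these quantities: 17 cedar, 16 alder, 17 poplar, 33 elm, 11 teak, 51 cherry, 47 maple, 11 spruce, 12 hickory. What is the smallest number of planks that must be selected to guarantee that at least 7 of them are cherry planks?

171

In the worst case for collecting cherry planks, every non-cherry plank comes out first.
There are 17 + 16 + 17 + 33 + 11 + 47 + 11 + 12 = 164 non-cherry planks altogether.
After those, each further plank must be cherry, so 164 + 7 = 171 draws guarantee 7 cherry planks.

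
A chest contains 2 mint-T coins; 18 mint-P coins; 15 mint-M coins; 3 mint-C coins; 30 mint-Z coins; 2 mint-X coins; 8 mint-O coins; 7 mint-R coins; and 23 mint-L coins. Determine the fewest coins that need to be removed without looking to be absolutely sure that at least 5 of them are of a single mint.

32

By pigeonhole, the 9 mints are the holes; the coins drawn are the pigeons.
To avoid 5 of any one mint, the worst case takes at most 4 of each mint, or every coin of a mint that has fewer than 4.
That gives 2 + 4 + 4 + 3 + 4 + 2 + 4 + 4 + 4 = 31 coins with no mint reaching 5.
The next coin forces some mint to 5, so 31 + 1 = 32.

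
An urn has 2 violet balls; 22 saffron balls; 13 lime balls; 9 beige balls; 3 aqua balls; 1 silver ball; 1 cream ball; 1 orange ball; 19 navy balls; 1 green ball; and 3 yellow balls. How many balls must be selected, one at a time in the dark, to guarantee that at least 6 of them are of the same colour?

The 11 colours are the holes; the balls drawn are the pigeons.
To avoid 6 of any one colour, the worst case takes at most 5 of each colour, or every ball of a colour that has fewer than 5.
That gives 2 + 5 + 5 + 5 + 3 + 1 + 1 + 1 + 5 + 1 + 3 = 32 balls with no colour reaching 6.
The next ball forces some colour to 6, so 32 + 1 = 33.

33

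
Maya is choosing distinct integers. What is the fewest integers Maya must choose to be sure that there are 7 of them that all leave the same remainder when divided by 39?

The 39 residue classes mod 39 are the pigeonholes.
With 234 integers one could put 6 in each residue class and have no class reach 7.
The 235th integer pushes some class to 7, so 39·6 + 1 = 235.

235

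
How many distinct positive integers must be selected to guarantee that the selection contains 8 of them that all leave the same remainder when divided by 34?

239

Pigeonhole: the 34 residue classes mod 34 are the pigeonholes.
With 238 integers one could put 7 in each residue class and have no class reach 8.
The 239th integer pushes some class to 8, so 34·7 + 1 = 239.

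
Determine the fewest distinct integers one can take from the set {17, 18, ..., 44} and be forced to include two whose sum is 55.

Two chosen integers sum to 55 exactly when both halves of some pair {x, 55−x} with 17 ≤ x ≤ 55−x ≤ 38 are chosen — 11 such pairs.
The remaining 6 elements (those with no distinct partner in range) can never complete a 55-sum, so the worst case takes all of them and one from each pair: 6 + 11 = 17.
The 18th integer has to be the second member of some pair, so 17 + 1 = 18.

18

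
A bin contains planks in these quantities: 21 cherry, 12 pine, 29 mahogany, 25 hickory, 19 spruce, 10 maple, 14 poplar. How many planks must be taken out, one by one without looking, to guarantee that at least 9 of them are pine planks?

127

In the worst case for collecting pine planks, every non-pine plank comes out first.
There are 21 + 29 + 25 + 19 + 10 + 14 = 118 non-pine planks altogether.
After those, each further plank must be pine, so 118 + 9 = 127 draws guarantee 9 pine planks.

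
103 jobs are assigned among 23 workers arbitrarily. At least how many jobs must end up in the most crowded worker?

5

By pigeonhole, the 23 workers are the holes and the 103 jobs are the pigeons.
If every worker held at most 4 jobs, the total would be at most 23 × 4 = 92, which is less than 103.
So some worker holds at least ⌈103/23⌉ = 5 jobs.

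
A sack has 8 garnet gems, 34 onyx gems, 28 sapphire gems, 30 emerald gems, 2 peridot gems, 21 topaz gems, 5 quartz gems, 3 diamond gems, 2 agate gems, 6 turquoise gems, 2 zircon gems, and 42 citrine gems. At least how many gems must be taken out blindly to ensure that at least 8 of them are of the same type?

By the pigeonhole principle, put each drawn gem into a box by type. The largest draw with every box below 8 takes min(count, 7) from each type; types with fewer than 7 contribute all they have.
Σ min(cᵢ, 7) = 7 + 7 + 7 + 7 + 2 + 7 + 5 + 3 + 2 + 6 + 2 + 7 = 62.
Draw number 62 + 1 = 63 must push one box to 8.

63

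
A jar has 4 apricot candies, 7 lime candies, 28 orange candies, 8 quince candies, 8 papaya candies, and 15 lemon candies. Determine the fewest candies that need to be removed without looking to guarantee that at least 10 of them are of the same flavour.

An adversary could hand out at most 9 candies per flavour (4 flavours run out sooner): 4 + 7 + 9 + 8 + 8 + 9 = 45 candies and still no flavour has 10.
One more candy lands in a flavour already at 9, so 46 draws are enough and 45 are not.

46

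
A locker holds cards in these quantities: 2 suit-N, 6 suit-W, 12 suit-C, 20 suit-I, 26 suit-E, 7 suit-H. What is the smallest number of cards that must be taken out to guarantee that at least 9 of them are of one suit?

40

The 6 suits are the holes; the cards drawn are the pigeons.
To avoid 9 of any one suit, the worst case takes at most 8 of each suit, or every card of a suit that has fewer than 8.
That gives 2 + 6 + 8 + 8 + 8 + 7 = 39 cards with no suit reaching 9.
The next card forces some suit to 9, so 39 + 1 = 40.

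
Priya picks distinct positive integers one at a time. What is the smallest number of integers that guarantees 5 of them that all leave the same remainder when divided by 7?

Pigeonhole: the 7 residue classes mod 7 are the pigeonholes.
With 28 integers one could put 4 in each residue class and have no class reach 5.
The 29th integer pushes some class to 5, so 7·4 + 1 = 29.

29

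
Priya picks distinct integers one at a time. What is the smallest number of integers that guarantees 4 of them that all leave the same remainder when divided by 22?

67

The 22 residue classes mod 22 are the pigeonholes.
With 66 integers one could put 3 in each residue class and have no class reach 4.
The 67th integer pushes some class to 4, so 22·3 + 1 = 67.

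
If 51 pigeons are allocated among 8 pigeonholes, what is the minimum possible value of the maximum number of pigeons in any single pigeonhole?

7

By the pigeonhole principle, the 8 pigeonholes are the holes and the 51 pigeons are the pigeons.
If every pigeonhole held at most 6 pigeons, the total would be at most 8 × 6 = 48, which is less than 51.
So some pigeonhole holds at least ⌈51/8⌉ = 7 pigeons.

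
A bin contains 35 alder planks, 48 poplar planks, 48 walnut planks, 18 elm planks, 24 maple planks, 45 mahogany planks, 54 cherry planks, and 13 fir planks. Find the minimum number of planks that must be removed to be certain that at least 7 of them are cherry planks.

238

In the worst case for collecting cherry planks, every non-cherry plank comes out first.
There are 35 + 48 + 48 + 18 + 24 + 45 + 13 = 231 non-cherry planks altogether.
After those, each further plank must be cherry, so 231 + 7 = 238 draws guarantee 7 cherry planks.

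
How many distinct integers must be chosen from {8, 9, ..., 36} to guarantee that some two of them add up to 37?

Group the elements by complementary pair {x, 37−x}: {8,29}, {9,28}, {10,27}, …, giving 11 two-element pairs and 7 integers whose partner 37−x falls outside [8,36].
Treating each of those 18 groups as a pigeonhole, one can pick one integer per group — 18 integers — with no two summing to 37.
The 19th integer lands in an occupied pair, forcing a sum of 37.

19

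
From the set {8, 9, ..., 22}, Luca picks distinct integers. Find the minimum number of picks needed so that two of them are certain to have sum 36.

12

Group the elements by complementary pair {x, 36−x}: {14,22}, {15,21}, {16,20}, …, giving 4 two-element pairs, the single value 18 (it cannot pair with itself since the integers are distinct), and 6 integers whose partner 36−x falls outside [8,22].
Treating each of those 11 groups as a pigeonhole, one can pick one integer per group — 11 integers — with no two summing to 36.
The 12th integer lands in an occupied pair, forcing a sum of 36.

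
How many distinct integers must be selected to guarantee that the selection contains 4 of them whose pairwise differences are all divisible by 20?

Integers whose pairwise differences are multiples of 20 are exactly those sharing a remainder mod 20. The 20 residue classes mod 20 are the pigeonholes.
With 60 integers one could put 3 in each residue class and have no class reach 4.
The 61st integer pushes some class to 4, so 20·3 + 1 = 61.

61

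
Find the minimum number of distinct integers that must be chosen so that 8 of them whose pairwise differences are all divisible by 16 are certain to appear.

Integers whose pairwise differences are multiples of 16 are exactly those sharing a remainder mod 16. By the pigeonhole principle, the 16 residue classes mod 16 are the pigeonholes.
With 112 integers one could put 7 in each residue class and have no class reach 8.
The 113th integer pushes some class to 8, so 16·7 + 1 = 113.

113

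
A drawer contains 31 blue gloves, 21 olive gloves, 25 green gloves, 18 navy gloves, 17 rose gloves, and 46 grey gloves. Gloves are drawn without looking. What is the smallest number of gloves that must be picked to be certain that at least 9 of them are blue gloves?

136

In the worst case for collecting blue gloves, every non-blue glove comes out first.
There are 21 + 25 + 18 + 17 + 46 = 127 non-blue gloves altogether.
After those, each further glove must be blue, so 127 + 9 = 136 draws guarantee 9 blue gloves.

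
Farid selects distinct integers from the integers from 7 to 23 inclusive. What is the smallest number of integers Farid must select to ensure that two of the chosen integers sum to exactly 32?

11

Two chosen integers sum to 32 exactly when both halves of some pair {x, 32−x} with 9 ≤ x ≤ 32−x ≤ 23 are chosen — 7 such pairs.
The remaining 3 elements (those with no distinct partner in range) can never complete a 32-sum, so the worst case takes all of them and one from each pair: 3 + 7 = 10.
The 11th integer has to be the second member of some pair, so 10 + 1 = 11.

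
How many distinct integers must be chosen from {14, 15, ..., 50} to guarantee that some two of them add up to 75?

Group the elements by complementary pair {x, 75−x}: {25,50}, {26,49}, {27,48}, …, giving 13 two-element pairs and 11 integers whose partner 75−x falls outside [14,50].
By pigeonhole, treating each of those 24 groups as a pigeonhole, one can pick one integer per group — 24 integers — with no two summing to 75.
The 25th integer lands in an occupied pair, forcing a sum of 75.

25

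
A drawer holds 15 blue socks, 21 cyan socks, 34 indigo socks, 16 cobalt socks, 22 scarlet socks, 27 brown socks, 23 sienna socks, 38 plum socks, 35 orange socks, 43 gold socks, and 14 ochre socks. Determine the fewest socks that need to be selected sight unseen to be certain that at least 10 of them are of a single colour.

100

Pigeonhole: the 11 colours are the holes; the socks drawn are the pigeons.
To avoid 10 of any one colour, the worst case takes at most 9 of each colour.
That gives 9 + 9 + 9 + 9 + 9 + 9 + 9 + 9 + 9 + 9 + 9 = 99 socks with no colour reaching 10.
The next sock forces some colour to 10, so 99 + 1 = 100.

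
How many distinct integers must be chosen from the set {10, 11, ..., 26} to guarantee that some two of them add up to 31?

Two chosen integers sum to 31 exactly when both halves of some pair {x, 31−x} with 10 ≤ x ≤ 31−x ≤ 21 are chosen — 6 such pairs.
The remaining 5 elements (those with no distinct partner in range) can never complete a 31-sum, so the worst case takes all of them and one from each pair: 5 + 6 = 11.
The 12th integer has to be the second member of some pair, so 11 + 1 = 12.

12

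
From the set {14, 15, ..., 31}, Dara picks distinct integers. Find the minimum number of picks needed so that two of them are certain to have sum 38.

A set avoiding the sum 38 can contain at most one of each pair {x, 38−x}, plus the 8 elements whose complement lies outside the range or equal to its own complement.
The integers 19, …, 31 (13 of them) are such a set: any two sum to at least 19+20 = 39 > 38.
By pigeonhole, any 14th integer completes one of the 5 pairs, so 14 choices force a sum of 38.

14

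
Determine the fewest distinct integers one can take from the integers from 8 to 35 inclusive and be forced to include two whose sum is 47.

Group the elements by complementary pair {x, 47−x}: {12,35}, {13,34}, {14,33}, …, giving 12 two-element pairs and 4 integers whose partner 47−x falls outside [8,35].
By the pigeonhole principle, treating each of those 16 groups as a pigeonhole, one can pick one integer per group — 16 integers — with no two summing to 47.
The 17th integer lands in an occupied pair, forcing a sum of 47.

17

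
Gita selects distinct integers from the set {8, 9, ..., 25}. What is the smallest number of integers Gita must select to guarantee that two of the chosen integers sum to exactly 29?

12

Two chosen integers sum to 29 exactly when both halves of some pair {x, 29−x} with 8 ≤ x ≤ 29−x ≤ 21 are chosen — 7 such pairs.
The remaining 4 elements (those with no distinct partner in range) can never complete a 29-sum, so the worst case takes all of them and one from each pair: 4 + 7 = 11.
The 12th integer has to be the second member of some pair, so 11 + 1 = 12.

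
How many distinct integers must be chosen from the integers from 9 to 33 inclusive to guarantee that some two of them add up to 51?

Two chosen integers sum to 51 exactly when both halves of some pair {x, 51−x} with 18 ≤ x ≤ 51−x ≤ 33 are chosen — 8 such pairs.
The remaining 9 elements (those with no distinct partner in range) can never complete a 51-sum, so the worst case takes all of them and one from each pair: 9 + 8 = 17.
The 18th integer has to be the second member of some pair, so 17 + 1 = 18.

18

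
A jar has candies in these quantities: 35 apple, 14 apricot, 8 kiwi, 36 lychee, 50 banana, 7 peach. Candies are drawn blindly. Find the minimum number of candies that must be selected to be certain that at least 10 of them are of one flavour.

Pigeonhole: the 6 flavours are the holes; the candies drawn are the pigeons.
To avoid 10 of any one flavour, the worst case takes at most 9 of each flavour, or every candy of a flavour that has fewer than 9.
That gives 9 + 9 + 8 + 9 + 9 + 7 = 51 candies with no flavour reaching 10.
The next candy forces some flavour to 10, so 51 + 1 = 52.

52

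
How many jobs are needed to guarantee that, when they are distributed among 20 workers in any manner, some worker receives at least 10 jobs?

181

With 180 jobs one could put exactly 9 in each of the 20 workers, and no worker would reach 10.
One more job must land in a worker that already has 9, giving it 10.
So 20 × 9 + 1 = 181 jobs are required.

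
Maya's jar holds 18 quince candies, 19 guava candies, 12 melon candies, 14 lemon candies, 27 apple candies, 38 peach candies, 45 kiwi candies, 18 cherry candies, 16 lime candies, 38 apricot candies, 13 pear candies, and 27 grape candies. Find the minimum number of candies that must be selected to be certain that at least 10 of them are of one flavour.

109

An adversary could hand out at most 9 candies per flavour: 9 + 9 + 9 + 9 + 9 + 9 + 9 + 9 + 9 + 9 + 9 + 9 = 108 candies and still no flavour has 10.
One more candy lands in a flavour already at 9, so 109 draws are enough and 108 are not.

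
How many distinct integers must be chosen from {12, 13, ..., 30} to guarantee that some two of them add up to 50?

15

A set avoiding the sum 50 can contain at most one of each pair {x, 50−x}, plus the 9 elements whose complement lies outside the range or equal to its own complement.
The integers 12, …, 25 (14 of them) are such a set: any two sum to at least 12+13 = 25 and at most 24+25 = 49 < 50.
By the pigeonhole principle, any 15th integer completes one of the 5 pairs, so 15 choices force a sum of 50.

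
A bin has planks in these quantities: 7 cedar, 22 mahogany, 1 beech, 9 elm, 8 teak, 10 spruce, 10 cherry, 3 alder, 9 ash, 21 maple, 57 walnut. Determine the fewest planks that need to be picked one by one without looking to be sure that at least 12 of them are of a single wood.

By pigeonhole, put each drawn plank into a box by wood. The largest draw with every box below 12 takes min(count, 11) from each wood; woods with fewer than 11 contribute all they have.
Σ min(cᵢ, 11) = 7 + 11 + 1 + 9 + 8 + 10 + 10 + 3 + 9 + 11 + 11 = 90.
Draw number 90 + 1 = 91 must push one box to 12.

91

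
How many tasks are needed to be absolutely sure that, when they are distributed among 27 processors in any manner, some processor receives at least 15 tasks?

With 378 tasks one could put exactly 14 in each of the 27 processors, and no processor would reach 15.
One more task must land in a processor that already has 14, giving it 15.
So 27 × 14 + 1 = 379 tasks are required.

379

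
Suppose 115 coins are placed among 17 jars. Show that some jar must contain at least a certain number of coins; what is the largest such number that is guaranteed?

7

The 17 jars are the holes and the 115 coins are the pigeons.
If every jar held at most 6 coins, the total would be at most 17 × 6 = 102, which is less than 115.
So some jar holds at least ⌈115/17⌉ = 7 coins.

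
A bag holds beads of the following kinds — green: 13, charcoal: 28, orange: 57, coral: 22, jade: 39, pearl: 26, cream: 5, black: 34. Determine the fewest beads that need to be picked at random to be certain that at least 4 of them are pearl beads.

In the worst case for collecting pearl beads, every non-pearl bead comes out first.
There are 13 + 28 + 57 + 22 + 39 + 5 + 34 = 198 non-pearl beads altogether.
After those, each further bead must be pearl, so 198 + 4 = 202 draws guarantee 4 pearl beads.

202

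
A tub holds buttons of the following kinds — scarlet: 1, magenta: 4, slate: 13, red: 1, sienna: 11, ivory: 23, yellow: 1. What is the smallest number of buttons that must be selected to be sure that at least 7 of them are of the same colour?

26

An adversary could hand out at most 6 buttons per colour (4 colours run out sooner): 1 + 4 + 6 + 1 + 6 + 6 + 1 = 25 buttons and still no colour has 7.
Pigeonhole: one more button lands in a colour already at 6, so 26 draws are enough and 25 are not.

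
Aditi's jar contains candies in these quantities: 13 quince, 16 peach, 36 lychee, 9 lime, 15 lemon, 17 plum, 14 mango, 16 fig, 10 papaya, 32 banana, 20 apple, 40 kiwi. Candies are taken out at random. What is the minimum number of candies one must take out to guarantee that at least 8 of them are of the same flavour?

An adversary could hand out at most 7 candies per flavour: 7 + 7 + 7 + 7 + 7 + 7 + 7 + 7 + 7 + 7 + 7 + 7 = 84 candies and still no flavour has 8.
One more candy lands in a flavour already at 7, so 85 draws are enough and 84 are not.

85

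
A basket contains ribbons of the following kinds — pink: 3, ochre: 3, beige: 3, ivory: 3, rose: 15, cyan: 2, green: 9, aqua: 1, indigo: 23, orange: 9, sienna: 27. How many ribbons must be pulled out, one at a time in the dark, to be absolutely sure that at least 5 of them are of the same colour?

36

An adversary could hand out at most 4 ribbons per colour (6 colours run out sooner): 3 + 3 + 3 + 3 + 4 + 2 + 4 + 1 + 4 + 4 + 4 = 35 ribbons and still no colour has 5.
Pigeonhole: one more ribbon lands in a colour already at 4, so 36 draws are enough and 35 are not.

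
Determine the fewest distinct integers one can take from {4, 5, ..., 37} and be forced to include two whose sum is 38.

20

Group the elements by complementary pair {x, 38−x}: {4,34}, {5,33}, {6,32}, …, giving 15 two-element pairs, the single value 19 (it cannot pair with itself since the integers are distinct), and 3 integers whose partner 38−x falls outside [4,37].
Pigeonhole: treating each of those 19 groups as a pigeonhole, one can pick one integer per group — 19 integers — with no two summing to 38.
The 20th integer lands in an occupied pair, forcing a sum of 38.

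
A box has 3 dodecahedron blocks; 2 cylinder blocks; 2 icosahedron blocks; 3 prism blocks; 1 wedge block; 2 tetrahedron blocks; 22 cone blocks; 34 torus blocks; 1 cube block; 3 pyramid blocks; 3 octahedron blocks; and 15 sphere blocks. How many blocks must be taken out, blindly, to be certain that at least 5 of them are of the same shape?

The 12 shapes are the holes; the blocks drawn are the pigeons.
To avoid 5 of any one shape, the worst case takes at most 4 of each shape, or every block of a shape that has fewer than 4.
That gives 3 + 2 + 2 + 3 + 1 + 2 + 4 + 4 + 1 + 3 + 3 + 4 = 32 blocks with no shape reaching 5.
The next block forces some shape to 5, so 32 + 1 = 33.

33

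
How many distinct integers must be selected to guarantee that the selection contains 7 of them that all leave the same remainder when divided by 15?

The 15 residue classes mod 15 are the pigeonholes.
With 90 integers one could put 6 in each residue class and have no class reach 7.
The 91st integer pushes some class to 7, so 15·6 + 1 = 91.

91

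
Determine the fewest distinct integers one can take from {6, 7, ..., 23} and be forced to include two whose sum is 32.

12

Group the elements by complementary pair {x, 32−x}: {9,23}, {10,22}, {11,21}, …, giving 7 two-element pairs, the single value 16 (it cannot pair with itself since the integers are distinct), and 3 integers whose partner 32−x falls outside [6,23].
By pigeonhole, treating each of those 11 groups as a pigeonhole, one can pick one integer per group — 11 integers — with no two summing to 32.
The 12th integer lands in an occupied pair, forcing a sum of 32.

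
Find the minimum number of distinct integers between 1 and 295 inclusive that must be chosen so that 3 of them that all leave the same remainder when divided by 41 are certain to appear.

Pigeonhole: the 41 residue classes mod 41 are the pigeonholes.
With 82 integers one could put 2 in each residue class and have no class reach 3.
The 83rd integer pushes some class to 3, so 41·2 + 1 = 83.

83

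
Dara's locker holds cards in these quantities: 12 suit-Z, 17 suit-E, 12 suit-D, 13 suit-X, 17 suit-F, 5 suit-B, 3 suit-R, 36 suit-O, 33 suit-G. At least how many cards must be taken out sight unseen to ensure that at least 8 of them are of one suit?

58

An adversary could hand out at most 7 cards per suit (suit-B, suit-R run out sooner): 7 + 7 + 7 + 7 + 7 + 5 + 3 + 7 + 7 = 57 cards and still no suit has 8.
By the pigeonhole principle, one more card lands in a suit already at 7, so 58 draws are enough and 57 are not.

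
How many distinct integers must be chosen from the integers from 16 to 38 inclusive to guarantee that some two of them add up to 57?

14

A set avoiding the sum 57 can contain at most one of each pair {x, 57−x}, plus the 3 elements whose complement lies outside the range.
The integers 16, …, 28 (13 of them) are such a set: any two sum to at least 16+17 = 33 and at most 27+28 = 55 < 57.
By pigeonhole, any 14th integer completes one of the 10 pairs, so 14 choices force a sum of 57.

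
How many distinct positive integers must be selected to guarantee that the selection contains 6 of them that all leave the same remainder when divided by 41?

The 41 residue classes mod 41 are the pigeonholes.
With 205 integers one could put 5 in each residue class and have no class reach 6.
The 206th integer pushes some class to 6, so 41·5 + 1 = 206.

206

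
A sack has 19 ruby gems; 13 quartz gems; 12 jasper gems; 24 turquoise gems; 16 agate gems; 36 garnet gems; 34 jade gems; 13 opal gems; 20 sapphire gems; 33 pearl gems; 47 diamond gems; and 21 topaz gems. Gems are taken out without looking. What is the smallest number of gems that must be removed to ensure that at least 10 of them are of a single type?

109

Pigeonhole: the 12 types are the holes; the gems drawn are the pigeons.
To avoid 10 of any one type, the worst case takes at most 9 of each type.
That gives 9 + 9 + 9 + 9 + 9 + 9 + 9 + 9 + 9 + 9 + 9 + 9 = 108 gems with no type reaching 10.
The next gem forces some type to 10, so 108 + 1 = 109.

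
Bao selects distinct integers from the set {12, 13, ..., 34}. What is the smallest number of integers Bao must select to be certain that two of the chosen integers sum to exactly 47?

13

A set avoiding the sum 47 can contain at most one of each pair {x, 47−x}, plus the 1 element whose complement lies outside the range.
The integers 12, …, 23 (12 of them) are such a set: any two sum to at least 12+13 = 25 and at most 22+23 = 45 < 47.
By the pigeonhole principle, any 13th integer completes one of the 11 pairs, so 13 choices force a sum of 47.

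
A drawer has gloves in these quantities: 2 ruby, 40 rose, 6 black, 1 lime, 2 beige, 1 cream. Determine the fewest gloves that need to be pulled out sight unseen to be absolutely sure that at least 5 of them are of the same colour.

15

An adversary could hand out at most 4 gloves per colour (4 colours run out sooner): 2 + 4 + 4 + 1 + 2 + 1 = 14 gloves and still no colour has 5.
Pigeonhole: one more glove lands in a colour already at 4, so 15 draws are enough and 14 are not.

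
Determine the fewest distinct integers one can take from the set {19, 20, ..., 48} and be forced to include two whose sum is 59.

Group the elements by complementary pair {x, 59−x}: {19,40}, {20,39}, {21,38}, …, giving 11 two-element pairs and 8 integers whose partner 59−x falls outside [19,48].
Pigeonhole: treating each of those 19 groups as a pigeonhole, one can pick one integer per group — 19 integers — with no two summing to 59.
The 20th integer lands in an occupied pair, forcing a sum of 59.

20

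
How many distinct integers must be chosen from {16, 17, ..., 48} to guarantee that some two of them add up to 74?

23

Two chosen integers sum to 74 exactly when both halves of some pair {x, 74−x} with 26 ≤ x ≤ 74−x ≤ 48 are chosen — 11 such pairs.
The remaining 11 elements (those with no distinct partner in range) can never complete a 74-sum, so the worst case takes all of them and one from each pair: 11 + 11 = 22.
By pigeonhole, the 23rd integer has to be the second member of some pair, so 22 + 1 = 23.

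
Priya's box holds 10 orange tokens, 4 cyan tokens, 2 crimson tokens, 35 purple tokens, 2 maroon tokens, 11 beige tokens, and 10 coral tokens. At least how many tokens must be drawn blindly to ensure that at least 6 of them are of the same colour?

29

Put each drawn token into a box by colour. The largest draw with every box below 6 takes min(count, 5) from each colour; colours with fewer than 5 contribute all they have.
Σ min(cᵢ, 5) = 5 + 4 + 2 + 5 + 2 + 5 + 5 = 28.
Draw number 28 + 1 = 29 must push one box to 6.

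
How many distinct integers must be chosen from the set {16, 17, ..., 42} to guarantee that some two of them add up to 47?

20

Two chosen integers sum to 47 exactly when both halves of some pair {x, 47−x} with 16 ≤ x ≤ 47−x ≤ 31 are chosen — 8 such pairs.
The remaining 11 elements (those with no distinct partner in range) can never complete a 47-sum, so the worst case takes all of them and one from each pair: 11 + 8 = 19.
By the pigeonhole principle, the 20th integer has to be the second member of some pair, so 19 + 1 = 20.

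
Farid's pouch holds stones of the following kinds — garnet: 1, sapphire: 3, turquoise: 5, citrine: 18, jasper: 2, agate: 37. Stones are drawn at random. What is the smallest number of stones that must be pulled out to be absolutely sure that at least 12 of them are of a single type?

34

Put each drawn stone into a box by type. The largest draw with every box below 12 takes min(count, 11) from each type; types with fewer than 11 contribute all they have.
Σ min(cᵢ, 11) = 1 + 3 + 5 + 11 + 2 + 11 = 33.
Draw number 33 + 1 = 34 must push one box to 12.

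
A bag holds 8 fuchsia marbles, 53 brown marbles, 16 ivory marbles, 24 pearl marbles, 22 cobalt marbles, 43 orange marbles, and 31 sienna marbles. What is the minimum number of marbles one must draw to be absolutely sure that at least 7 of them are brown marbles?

In the worst case for collecting brown marbles, every non-brown marble comes out first.
There are 8 + 16 + 24 + 22 + 43 + 31 = 144 non-brown marbles altogether.
After those, each further marble must be brown, so 144 + 7 = 151 draws guarantee 7 brown marbles.

151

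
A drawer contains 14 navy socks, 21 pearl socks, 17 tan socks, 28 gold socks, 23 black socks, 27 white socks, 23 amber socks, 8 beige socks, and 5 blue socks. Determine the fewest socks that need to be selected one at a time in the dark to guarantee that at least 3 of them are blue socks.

164

In the worst case for collecting blue socks, every non-blue sock comes out first.
There are 14 + 21 + 17 + 28 + 23 + 27 + 23 + 8 = 161 non-blue socks altogether.
After those, each further sock must be blue, so 161 + 3 = 164 draws guarantee 3 blue socks.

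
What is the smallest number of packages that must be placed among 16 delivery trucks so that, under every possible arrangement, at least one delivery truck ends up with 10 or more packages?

With 144 packages one could put exactly 9 in each of the 16 delivery trucks, and no delivery truck would reach 10.
By the pigeonhole principle, one more package must land in a delivery truck that already has 9, giving it 10.
So 16 × 9 + 1 = 145 packages are required.

145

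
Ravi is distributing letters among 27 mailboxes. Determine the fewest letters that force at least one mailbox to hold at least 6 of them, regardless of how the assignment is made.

136

With 135 letters one could put exactly 5 in each of the 27 mailboxes, and no mailbox would reach 6.
One more letter must land in a mailbox that already has 5, giving it 6.
So 27 × 5 + 1 = 136 letters are required.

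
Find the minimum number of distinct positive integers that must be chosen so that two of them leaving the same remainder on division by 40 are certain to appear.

41

The 40 residue classes mod 40 are the pigeonholes.
With 40 integers one could put 1 in each residue class and have no class reach 2.
The 41st integer pushes some class to 2, so 40·1 + 1 = 41.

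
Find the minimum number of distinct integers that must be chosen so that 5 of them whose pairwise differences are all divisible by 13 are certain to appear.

Integers whose pairwise differences are multiples of 13 are exactly those sharing a remainder mod 13. Pigeonhole: the 13 residue classes mod 13 are the pigeonholes.
With 52 integers one could put 4 in each residue class and have no class reach 5.
The 53rd integer pushes some class to 5, so 13·4 + 1 = 53.

53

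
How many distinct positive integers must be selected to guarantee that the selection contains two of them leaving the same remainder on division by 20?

By the pigeonhole principle, the 20 residue classes mod 20 are the pigeonholes.
With 20 integers one could put 1 in each residue class and have no class reach 2.
The 21st integer pushes some class to 2, so 20·1 + 1 = 21.

21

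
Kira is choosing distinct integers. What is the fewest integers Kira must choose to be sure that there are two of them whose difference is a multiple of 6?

Integers whose pairwise differences are multiples of 6 are exactly those sharing a remainder mod 6. Pigeonhole: the 6 residue classes mod 6 are the pigeonholes.
With 6 integers one could put 1 in each residue class and have no class reach 2.
The 7th integer pushes some class to 2, so 6·1 + 1 = 7.

7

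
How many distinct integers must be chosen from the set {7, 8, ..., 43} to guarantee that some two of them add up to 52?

Two chosen integers sum to 52 exactly when both halves of some pair {x, 52−x} with 9 ≤ x ≤ 52−x ≤ 43 are chosen — 17 such pairs.
The remaining 3 elements (those with no distinct partner in range) can never complete a 52-sum, so the worst case takes all of them and one from each pair: 3 + 17 = 20.
By pigeonhole, the 21st integer has to be the second member of some pair, so 20 + 1 = 21.

21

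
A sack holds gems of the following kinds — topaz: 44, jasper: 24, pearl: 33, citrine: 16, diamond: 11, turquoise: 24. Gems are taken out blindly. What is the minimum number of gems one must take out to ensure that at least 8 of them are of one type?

43

An adversary could hand out at most 7 gems per type: 7 + 7 + 7 + 7 + 7 + 7 = 42 gems and still no type has 8.
One more gem lands in a type already at 7, so 43 draws are enough and 42 are not.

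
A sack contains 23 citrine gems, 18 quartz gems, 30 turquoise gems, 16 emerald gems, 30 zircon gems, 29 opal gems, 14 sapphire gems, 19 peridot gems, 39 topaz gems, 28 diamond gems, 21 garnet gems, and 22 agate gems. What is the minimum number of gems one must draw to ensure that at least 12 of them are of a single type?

133

By the pigeonhole principle, put each drawn gem into a box by type. The largest draw with every box below 12 takes min(count, 11) from each type.
Σ min(cᵢ, 11) = 11 + 11 + 11 + 11 + 11 + 11 + 11 + 11 + 11 + 11 + 11 + 11 = 132.
Draw number 132 + 1 = 133 must push one box to 12.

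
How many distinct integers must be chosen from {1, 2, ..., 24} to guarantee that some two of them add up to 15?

Group the elements by complementary pair {x, 15−x}: {1,14}, {2,13}, {3,12}, …, giving 7 two-element pairs and 10 integers whose partner 15−x falls outside [1,24].
By pigeonhole, treating each of those 17 groups as a pigeonhole, one can pick one integer per group — 17 integers — with no two summing to 15.
The 18th integer lands in an occupied pair, forcing a sum of 15.

18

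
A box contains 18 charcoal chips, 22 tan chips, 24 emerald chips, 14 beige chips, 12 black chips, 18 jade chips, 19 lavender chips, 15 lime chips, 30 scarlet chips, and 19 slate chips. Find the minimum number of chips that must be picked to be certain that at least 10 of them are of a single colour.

91

By the pigeonhole principle, put each drawn chip into a box by colour. The largest draw with every box below 10 takes min(count, 9) from each colour.
Σ min(cᵢ, 9) = 9 + 9 + 9 + 9 + 9 + 9 + 9 + 9 + 9 + 9 = 90.
Draw number 90 + 1 = 91 must push one box to 10.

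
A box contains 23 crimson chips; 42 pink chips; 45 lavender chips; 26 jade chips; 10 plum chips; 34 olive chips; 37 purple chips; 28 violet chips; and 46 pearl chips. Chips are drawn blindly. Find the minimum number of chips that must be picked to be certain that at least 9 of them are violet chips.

272

In the worst case for collecting violet chips, every non-violet chip comes out first.
There are 23 + 42 + 45 + 26 + 10 + 34 + 37 + 46 = 263 non-violet chips altogether.
After those, each further chip must be violet, so 263 + 9 = 272 draws guarantee 9 violet chips.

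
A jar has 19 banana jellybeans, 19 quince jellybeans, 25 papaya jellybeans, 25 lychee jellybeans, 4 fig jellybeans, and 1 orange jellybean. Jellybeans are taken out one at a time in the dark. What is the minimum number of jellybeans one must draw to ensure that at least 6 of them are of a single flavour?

26

The 6 flavours are the holes; the jellybeans drawn are the pigeons.
To avoid 6 of any one flavour, the worst case takes at most 5 of each flavour, or every jellybean of a flavour that has fewer than 5.
That gives 5 + 5 + 5 + 5 + 4 + 1 = 25 jellybeans with no flavour reaching 6.
The next jellybean forces some flavour to 6, so 25 + 1 = 26.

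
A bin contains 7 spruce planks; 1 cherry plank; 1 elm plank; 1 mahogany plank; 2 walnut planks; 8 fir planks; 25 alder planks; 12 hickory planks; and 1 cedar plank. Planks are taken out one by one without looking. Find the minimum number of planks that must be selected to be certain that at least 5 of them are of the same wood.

Put each drawn plank into a box by wood. The largest draw with every box below 5 takes min(count, 4) from each wood; woods with fewer than 4 contribute all they have.
Σ min(cᵢ, 4) = 4 + 1 + 1 + 1 + 2 + 4 + 4 + 4 + 1 = 22.
Draw number 22 + 1 = 23 must push one box to 5.

23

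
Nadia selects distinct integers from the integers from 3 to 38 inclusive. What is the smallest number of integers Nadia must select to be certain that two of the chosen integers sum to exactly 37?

Two chosen integers sum to 37 exactly when both halves of some pair {x, 37−x} with 3 ≤ x ≤ 37−x ≤ 34 are chosen — 16 such pairs.
The remaining 4 elements (those with no distinct partner in range) can never complete a 37-sum, so the worst case takes all of them and one from each pair: 4 + 16 = 20.
By the pigeonhole principle, the 21st integer has to be the second member of some pair, so 20 + 1 = 21.

21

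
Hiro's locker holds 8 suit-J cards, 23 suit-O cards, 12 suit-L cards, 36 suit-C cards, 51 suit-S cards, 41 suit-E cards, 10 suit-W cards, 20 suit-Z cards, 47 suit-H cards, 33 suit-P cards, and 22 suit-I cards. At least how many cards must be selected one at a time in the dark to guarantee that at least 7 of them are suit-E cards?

269

In the worst case for collecting suit-E cards, every non-suit-E card comes out first.
There are 8 + 23 + 12 + 36 + 51 + 10 + 20 + 47 + 33 + 22 = 262 non-suit-E cards altogether.
After those, each further card must be suit-E, so 262 + 7 = 269 draws guarantee 7 suit-E cards.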